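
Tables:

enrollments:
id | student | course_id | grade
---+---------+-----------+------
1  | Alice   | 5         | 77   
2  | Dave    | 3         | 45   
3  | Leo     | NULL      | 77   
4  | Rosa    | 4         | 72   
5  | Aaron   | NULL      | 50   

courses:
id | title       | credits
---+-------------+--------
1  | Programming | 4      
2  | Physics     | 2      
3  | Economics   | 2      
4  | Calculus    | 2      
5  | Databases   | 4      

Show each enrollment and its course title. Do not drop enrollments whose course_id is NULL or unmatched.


LEFT JOIN keeps every row from enrollments (the left table); where course_id has no match in courses, the course columns become NULL. Walk through each enrollment:
  - enrollment 1 (Alice): course_id=5 -> matches Databases
  - enrollment 2 (Dave): course_id=3 -> matches Economics
  - enrollment 3 (Leo): course_id=NULL, no match -> kept with NULL
  - enrollment 4 (Rosa): course_id=4 -> matches Calculus
  - enrollment 5 (Aaron): course_id=NULL, no match -> kept with NULL
All 5 rows appear; 2 have NULL course.

SQL:
SELECT a.student, b.title AS course
FROM enrollments a
LEFT JOIN courses b ON a.course_id = b.id

Result:
student | course   
--------+----------
Alice   | Databases
Dave    | Economics
Leo     | NULL     
Rosa    | Calculus 
Aaron   | NULL     


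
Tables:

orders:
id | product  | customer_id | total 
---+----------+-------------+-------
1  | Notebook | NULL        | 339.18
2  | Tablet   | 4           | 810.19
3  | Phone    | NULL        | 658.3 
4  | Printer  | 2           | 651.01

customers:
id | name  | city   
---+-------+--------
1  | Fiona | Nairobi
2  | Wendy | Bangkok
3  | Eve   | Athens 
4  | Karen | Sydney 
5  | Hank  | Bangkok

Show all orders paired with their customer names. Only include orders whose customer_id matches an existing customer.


INNER JOIN keeps only orders rows whose customer_id matches an id in customers. Walk through each order:
  - order 1 (Notebook): customer_id=NULL, no match -> dropped
  - order 2 (Tablet): customer_id=4 -> matches Karen
  - order 3 (Phone): customer_id=NULL, no match -> dropped
  - order 4 (Printer): customer_id=2 -> matches Wendy
So 2 of 4 rows are dropped.

SQL:
SELECT a.product, b.name AS customer
FROM orders a
INNER JOIN customers b ON a.customer_id = b.id

Result:
product | customer
--------+---------
Tablet  | Karen   
Printer | Wendy   


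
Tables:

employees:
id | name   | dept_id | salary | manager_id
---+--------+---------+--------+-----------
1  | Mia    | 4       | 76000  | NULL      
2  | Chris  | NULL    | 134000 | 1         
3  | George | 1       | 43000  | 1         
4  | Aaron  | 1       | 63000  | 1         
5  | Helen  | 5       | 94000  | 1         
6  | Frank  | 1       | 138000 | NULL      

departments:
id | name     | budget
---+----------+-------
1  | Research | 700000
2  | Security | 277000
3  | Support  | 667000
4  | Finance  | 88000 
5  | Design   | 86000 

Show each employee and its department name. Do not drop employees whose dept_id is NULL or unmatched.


LEFT JOIN keeps every row from employees (the left table); where dept_id has no match in departments, the department columns become NULL. Walk through each employee:
  - employee 1 (Mia): dept_id=4 -> matches Finance
  - employee 2 (Chris): dept_id=NULL, no match -> kept with NULL
  - employee 3 (George): dept_id=1 -> matches Research
  - employee 4 (Aaron): dept_id=1 -> matches Research
  - employee 5 (Helen): dept_id=5 -> matches Design
  - employee 6 (Frank): dept_id=1 -> matches Research
All 6 rows appear; 1 has NULL department.

SQL:
SELECT a.name, b.name AS department
FROM employees a
LEFT JOIN departments b ON a.dept_id = b.id

Result:
name   | department
-------+-----------
Mia    | Finance   
Chris  | NULL      
George | Research  
Aaron  | Research  
Helen  | Design    
Frank  | Research  


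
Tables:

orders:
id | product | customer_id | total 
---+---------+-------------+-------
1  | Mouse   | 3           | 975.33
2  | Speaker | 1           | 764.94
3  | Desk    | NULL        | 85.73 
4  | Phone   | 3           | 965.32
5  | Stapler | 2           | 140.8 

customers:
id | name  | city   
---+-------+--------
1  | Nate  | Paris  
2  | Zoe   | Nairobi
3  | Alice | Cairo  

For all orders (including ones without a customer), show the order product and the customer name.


LEFT JOIN keeps every row from orders (the left table); where customer_id has no match in customers, the customer columns become NULL. Walk through each order:
  - order 1 (Mouse): customer_id=3 -> matches Alice
  - order 2 (Speaker): customer_id=1 -> matches Nate
  - order 3 (Desk): customer_id=NULL, no match -> kept with NULL
  - order 4 (Phone): customer_id=3 -> matches Alice
  - order 5 (Stapler): customer_id=2 -> matches Zoe
All 5 rows appear; 1 has NULL customer.

SQL:
SELECT a.product, b.name AS customer
FROM orders a
LEFT JOIN customers b ON a.customer_id = b.id

Result:
product | customer
--------+---------
Mouse   | Alice   
Speaker | Nate    
Desk    | NULL    
Phone   | Alice   
Stapler | Zoe     


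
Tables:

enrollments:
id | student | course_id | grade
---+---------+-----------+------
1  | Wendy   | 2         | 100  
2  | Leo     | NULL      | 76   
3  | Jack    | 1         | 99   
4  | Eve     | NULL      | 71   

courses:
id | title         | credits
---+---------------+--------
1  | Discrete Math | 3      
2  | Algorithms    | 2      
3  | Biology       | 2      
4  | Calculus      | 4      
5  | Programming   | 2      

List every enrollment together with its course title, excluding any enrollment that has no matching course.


INNER JOIN keeps only enrollments rows whose course_id matches an id in courses. Walk through each enrollment:
  - enrollment 1 (Wendy): course_id=2 -> matches Algorithms
  - enrollment 2 (Leo): course_id=NULL, no match -> dropped
  - enrollment 3 (Jack): course_id=1 -> matches Discrete Math
  - enrollment 4 (Eve): course_id=NULL, no match -> dropped
So 2 of 4 rows are dropped.

SQL:
SELECT a.student, b.title AS course
FROM enrollments a
INNER JOIN courses b ON a.course_id = b.id

Result:
student | course       
--------+--------------
Wendy   | Algorithms   
Jack    | Discrete Math


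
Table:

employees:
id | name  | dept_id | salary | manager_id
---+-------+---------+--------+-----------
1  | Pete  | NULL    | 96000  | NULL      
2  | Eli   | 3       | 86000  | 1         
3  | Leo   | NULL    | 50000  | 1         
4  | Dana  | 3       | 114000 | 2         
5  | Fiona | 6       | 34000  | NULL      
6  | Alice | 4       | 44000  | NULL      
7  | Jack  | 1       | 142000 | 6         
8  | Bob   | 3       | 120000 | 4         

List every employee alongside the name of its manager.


This is a self-join: employees is joined to a second copy of itself, matching each row's manager_id to another row's id. Use LEFT JOIN so rows with manager_id=NULL are kept.
  - employee 1 (Pete): manager_id=NULL -> NULL
  - employee 2 (Eli): manager_id=1 -> Pete
  - employee 3 (Leo): manager_id=1 -> Pete
  - employee 4 (Dana): manager_id=2 -> Eli
  - employee 5 (Fiona): manager_id=NULL -> NULL
  - employee 6 (Alice): manager_id=NULL -> NULL
  - employee 7 (Jack): manager_id=6 -> Alice
  - employee 8 (Bob): manager_id=4 -> Dana

SQL:
SELECT a.name AS item, b.name AS manager
FROM employees a
LEFT JOIN employees b ON a.manager_id = b.id

Result:
item  | manager
------+--------
Pete  | NULL   
Eli   | Pete   
Leo   | Pete   
Dana  | Eli    
Fiona | NULL   
Alice | NULL   
Jack  | Alice  
Bob   | Dana   


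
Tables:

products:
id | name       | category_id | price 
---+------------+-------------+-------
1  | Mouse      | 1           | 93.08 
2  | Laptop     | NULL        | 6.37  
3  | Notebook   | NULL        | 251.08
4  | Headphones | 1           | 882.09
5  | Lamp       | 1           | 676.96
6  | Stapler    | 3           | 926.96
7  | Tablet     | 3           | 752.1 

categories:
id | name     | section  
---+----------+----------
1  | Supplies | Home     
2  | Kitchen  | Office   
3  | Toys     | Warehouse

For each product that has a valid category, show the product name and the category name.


INNER JOIN keeps only products rows whose category_id matches an id in categories. Walk through each product:
  - product 1 (Mouse): category_id=1 -> matches Supplies
  - product 2 (Laptop): category_id=NULL, no match -> dropped
  - product 3 (Notebook): category_id=NULL, no match -> dropped
  - product 4 (Headphones): category_id=1 -> matches Supplies
  - product 5 (Lamp): category_id=1 -> matches Supplies
  - product 6 (Stapler): category_id=3 -> matches Toys
  - product 7 (Tablet): category_id=3 -> matches Toys
So 2 of 7 rows are dropped.

SQL:
SELECT a.name, b.name AS category
FROM products a
INNER JOIN categories b ON a.category_id = b.id

Result:
name       | category
-----------+---------
Mouse      | Supplies
Headphones | Supplies
Lamp       | Supplies
Stapler    | Toys    
Tablet     | Toys    


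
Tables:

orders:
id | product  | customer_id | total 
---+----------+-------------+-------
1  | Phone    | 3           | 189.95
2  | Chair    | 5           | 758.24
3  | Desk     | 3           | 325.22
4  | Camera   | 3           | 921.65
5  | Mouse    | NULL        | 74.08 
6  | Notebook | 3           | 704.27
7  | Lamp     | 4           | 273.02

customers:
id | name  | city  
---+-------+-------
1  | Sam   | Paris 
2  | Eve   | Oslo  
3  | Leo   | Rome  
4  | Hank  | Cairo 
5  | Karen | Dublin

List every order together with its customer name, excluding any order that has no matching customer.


INNER JOIN keeps only orders rows whose customer_id matches an id in customers. Walk through each order:
  - order 1 (Phone): customer_id=3 -> matches Leo
  - order 2 (Chair): customer_id=5 -> matches Karen
  - order 3 (Desk): customer_id=3 -> matches Leo
  - order 4 (Camera): customer_id=3 -> matches Leo
  - order 5 (Mouse): customer_id=NULL, no match -> dropped
  - order 6 (Notebook): customer_id=3 -> matches Leo
  - order 7 (Lamp): customer_id=4 -> matches Hank
So 1 of 7 rows is dropped.

SQL:
SELECT a.product, b.name AS customer
FROM orders a
INNER JOIN customers b ON a.customer_id = b.id

Result:
product  | customer
---------+---------
Phone    | Leo     
Chair    | Karen   
Desk     | Leo     
Camera   | Leo     
Notebook | Leo     
Lamp     | Hank    


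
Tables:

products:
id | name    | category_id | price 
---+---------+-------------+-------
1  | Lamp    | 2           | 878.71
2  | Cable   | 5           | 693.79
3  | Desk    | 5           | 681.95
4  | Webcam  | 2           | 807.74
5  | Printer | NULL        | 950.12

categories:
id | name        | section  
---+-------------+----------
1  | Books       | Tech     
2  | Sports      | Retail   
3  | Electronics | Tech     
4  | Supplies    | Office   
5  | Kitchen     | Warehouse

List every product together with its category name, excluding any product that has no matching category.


INNER JOIN keeps only products rows whose category_id matches an id in categories. Walk through each product:
  - product 1 (Lamp): category_id=2 -> matches Sports
  - product 2 (Cable): category_id=5 -> matches Kitchen
  - product 3 (Desk): category_id=5 -> matches Kitchen
  - product 4 (Webcam): category_id=2 -> matches Sports
  - product 5 (Printer): category_id=NULL, no match -> dropped
So 1 of 5 rows is dropped.

SQL:
SELECT a.name, b.name AS category
FROM products a
INNER JOIN categories b ON a.category_id = b.id

Result:
name   | category
-------+---------
Lamp   | Sports  
Cable  | Kitchen 
Desk   | Kitchen 
Webcam | Sports  


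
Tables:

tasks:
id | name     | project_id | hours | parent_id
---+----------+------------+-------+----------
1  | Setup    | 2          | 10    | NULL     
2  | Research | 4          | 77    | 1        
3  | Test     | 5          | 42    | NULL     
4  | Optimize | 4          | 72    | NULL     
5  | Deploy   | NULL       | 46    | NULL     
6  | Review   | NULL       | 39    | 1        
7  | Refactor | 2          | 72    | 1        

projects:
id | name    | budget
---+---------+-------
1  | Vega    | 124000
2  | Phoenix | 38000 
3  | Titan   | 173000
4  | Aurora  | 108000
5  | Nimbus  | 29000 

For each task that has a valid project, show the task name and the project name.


INNER JOIN keeps only tasks rows whose project_id matches an id in projects. Walk through each task:
  - task 1 (Setup): project_id=2 -> matches Phoenix
  - task 2 (Research): project_id=4 -> matches Aurora
  - task 3 (Test): project_id=5 -> matches Nimbus
  - task 4 (Optimize): project_id=4 -> matches Aurora
  - task 5 (Deploy): project_id=NULL, no match -> dropped
  - task 6 (Review): project_id=NULL, no match -> dropped
  - task 7 (Refactor): project_id=2 -> matches Phoenix
So 2 of 7 rows are dropped.

SQL:
SELECT a.name, b.name AS project
FROM tasks a
INNER JOIN projects b ON a.project_id = b.id

Result:
name     | project
---------+--------
Setup    | Phoenix
Research | Aurora 
Test     | Nimbus 
Optimize | Aurora 
Refactor | Phoenix


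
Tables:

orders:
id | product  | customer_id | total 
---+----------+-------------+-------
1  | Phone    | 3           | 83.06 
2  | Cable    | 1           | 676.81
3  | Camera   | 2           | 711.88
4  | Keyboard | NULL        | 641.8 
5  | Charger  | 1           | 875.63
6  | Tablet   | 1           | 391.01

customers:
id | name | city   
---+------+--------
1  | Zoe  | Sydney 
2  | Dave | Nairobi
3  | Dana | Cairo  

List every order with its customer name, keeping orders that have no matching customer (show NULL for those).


LEFT JOIN keeps every row from orders (the left table); where customer_id has no match in customers, the customer columns become NULL. Walk through each order:
  - order 1 (Phone): customer_id=3 -> matches Dana
  - order 2 (Cable): customer_id=1 -> matches Zoe
  - order 3 (Camera): customer_id=2 -> matches Dave
  - order 4 (Keyboard): customer_id=NULL, no match -> kept with NULL
  - order 5 (Charger): customer_id=1 -> matches Zoe
  - order 6 (Tablet): customer_id=1 -> matches Zoe
All 6 rows appear; 1 has NULL customer.

SQL:
SELECT a.product, b.name AS customer
FROM orders a
LEFT JOIN customers b ON a.customer_id = b.id

Result:
product  | customer
---------+---------
Phone    | Dana    
Cable    | Zoe     
Camera   | Dave    
Keyboard | NULL    
Charger  | Zoe     
Tablet   | Zoe     


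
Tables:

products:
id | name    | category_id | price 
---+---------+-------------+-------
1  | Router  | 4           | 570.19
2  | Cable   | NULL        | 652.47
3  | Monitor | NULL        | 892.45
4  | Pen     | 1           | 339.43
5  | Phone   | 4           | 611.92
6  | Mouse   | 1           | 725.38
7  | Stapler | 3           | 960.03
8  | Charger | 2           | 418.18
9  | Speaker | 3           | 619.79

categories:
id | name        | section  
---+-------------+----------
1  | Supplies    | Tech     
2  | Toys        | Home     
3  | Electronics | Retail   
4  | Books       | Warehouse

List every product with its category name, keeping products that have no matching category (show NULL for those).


LEFT JOIN keeps every row from products (the left table); where category_id has no match in categories, the category columns become NULL. Walk through each product:
  - product 1 (Router): category_id=4 -> matches Books
  - product 2 (Cable): category_id=NULL, no match -> kept with NULL
  - product 3 (Monitor): category_id=NULL, no match -> kept with NULL
  - product 4 (Pen): category_id=1 -> matches Supplies
  - product 5 (Phone): category_id=4 -> matches Books
  - product 6 (Mouse): category_id=1 -> matches Supplies
  - product 7 (Stapler): category_id=3 -> matches Electronics
  - product 8 (Charger): category_id=2 -> matches Toys
  - product 9 (Speaker): category_id=3 -> matches Electronics
All 9 rows appear; 2 have NULL category.

SQL:
SELECT a.name, b.name AS category
FROM products a
LEFT JOIN categories b ON a.category_id = b.id

Result:
name    | category   
--------+------------
Router  | Books      
Cable   | NULL       
Monitor | NULL       
Pen     | Supplies   
Phone   | Books      
Mouse   | Supplies   
Stapler | Electronics
Charger | Toys       
Speaker | Electronics


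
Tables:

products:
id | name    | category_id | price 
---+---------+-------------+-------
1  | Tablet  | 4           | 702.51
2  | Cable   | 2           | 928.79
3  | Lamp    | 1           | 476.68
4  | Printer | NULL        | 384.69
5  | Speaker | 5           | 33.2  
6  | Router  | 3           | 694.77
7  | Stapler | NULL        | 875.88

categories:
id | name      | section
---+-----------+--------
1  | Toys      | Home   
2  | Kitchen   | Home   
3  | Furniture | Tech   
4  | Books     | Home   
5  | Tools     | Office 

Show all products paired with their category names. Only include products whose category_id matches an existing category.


INNER JOIN keeps only products rows whose category_id matches an id in categories. Walk through each product:
  - product 1 (Tablet): category_id=4 -> matches Books
  - product 2 (Cable): category_id=2 -> matches Kitchen
  - product 3 (Lamp): category_id=1 -> matches Toys
  - product 4 (Printer): category_id=NULL, no match -> dropped
  - product 5 (Speaker): category_id=5 -> matches Tools
  - product 6 (Router): category_id=3 -> matches Furniture
  - product 7 (Stapler): category_id=NULL, no match -> dropped
So 2 of 7 rows are dropped.

SQL:
SELECT a.name, b.name AS category
FROM products a
INNER JOIN categories b ON a.category_id = b.id

Result:
name    | category 
--------+----------
Tablet  | Books    
Cable   | Kitchen  
Lamp    | Toys     
Speaker | Tools    
Router  | Furniture


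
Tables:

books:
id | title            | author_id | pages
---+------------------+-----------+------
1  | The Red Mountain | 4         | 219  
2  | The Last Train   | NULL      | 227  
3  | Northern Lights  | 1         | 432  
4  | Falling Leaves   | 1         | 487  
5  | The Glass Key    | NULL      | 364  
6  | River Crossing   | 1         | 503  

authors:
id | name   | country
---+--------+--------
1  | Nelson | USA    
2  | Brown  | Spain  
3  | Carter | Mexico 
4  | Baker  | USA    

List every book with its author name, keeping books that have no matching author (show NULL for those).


LEFT JOIN keeps every row from books (the left table); where author_id has no match in authors, the author columns become NULL. Walk through each book:
  - book 1 (The Red Mountain): author_id=4 -> matches Baker
  - book 2 (The Last Train): author_id=NULL, no match -> kept with NULL
  - book 3 (Northern Lights): author_id=1 -> matches Nelson
  - book 4 (Falling Leaves): author_id=1 -> matches Nelson
  - book 5 (The Glass Key): author_id=NULL, no match -> kept with NULL
  - book 6 (River Crossing): author_id=1 -> matches Nelson
All 6 rows appear; 2 have NULL author.

SQL:
SELECT a.title, b.name AS author
FROM books a
LEFT JOIN authors b ON a.author_id = b.id

Result:
title            | author
-----------------+-------
The Red Mountain | Baker 
The Last Train   | NULL  
Northern Lights  | Nelson
Falling Leaves   | Nelson
The Glass Key    | NULL  
River Crossing   | Nelson


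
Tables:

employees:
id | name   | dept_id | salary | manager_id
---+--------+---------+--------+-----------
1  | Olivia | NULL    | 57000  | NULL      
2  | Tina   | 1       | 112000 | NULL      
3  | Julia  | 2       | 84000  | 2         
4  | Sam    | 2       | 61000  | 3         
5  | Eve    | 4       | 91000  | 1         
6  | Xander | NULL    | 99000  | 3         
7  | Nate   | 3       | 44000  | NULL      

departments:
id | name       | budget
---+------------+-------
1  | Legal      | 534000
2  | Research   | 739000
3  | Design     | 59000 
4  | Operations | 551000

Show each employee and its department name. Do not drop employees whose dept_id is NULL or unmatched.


LEFT JOIN keeps every row from employees (the left table); where dept_id has no match in departments, the department columns become NULL. Walk through each employee:
  - employee 1 (Olivia): dept_id=NULL, no match -> kept with NULL
  - employee 2 (Tina): dept_id=1 -> matches Legal
  - employee 3 (Julia): dept_id=2 -> matches Research
  - employee 4 (Sam): dept_id=2 -> matches Research
  - employee 5 (Eve): dept_id=4 -> matches Operations
  - employee 6 (Xander): dept_id=NULL, no match -> kept with NULL
  - employee 7 (Nate): dept_id=3 -> matches Design
All 7 rows appear; 2 have NULL department.

SQL:
SELECT a.name, b.name AS department
FROM employees a
LEFT JOIN departments b ON a.dept_id = b.id

Result:
name   | department
-------+-----------
Olivia | NULL      
Tina   | Legal     
Julia  | Research  
Sam    | Research  
Eve    | Operations
Xander | NULL      
Nate   | Design    


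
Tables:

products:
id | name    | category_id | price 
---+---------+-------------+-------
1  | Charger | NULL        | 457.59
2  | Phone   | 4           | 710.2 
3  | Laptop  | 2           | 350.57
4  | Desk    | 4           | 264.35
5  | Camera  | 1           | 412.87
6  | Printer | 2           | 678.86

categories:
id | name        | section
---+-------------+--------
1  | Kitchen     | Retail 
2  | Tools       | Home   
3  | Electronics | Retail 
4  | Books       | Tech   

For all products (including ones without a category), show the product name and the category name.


LEFT JOIN keeps every row from products (the left table); where category_id has no match in categories, the category columns become NULL. Walk through each product:
  - product 1 (Charger): category_id=NULL, no match -> kept with NULL
  - product 2 (Phone): category_id=4 -> matches Books
  - product 3 (Laptop): category_id=2 -> matches Tools
  - product 4 (Desk): category_id=4 -> matches Books
  - product 5 (Camera): category_id=1 -> matches Kitchen
  - product 6 (Printer): category_id=2 -> matches Tools
All 6 rows appear; 1 has NULL category.

SQL:
SELECT a.name, b.name AS category
FROM products a
LEFT JOIN categories b ON a.category_id = b.id

Result:
name    | category
--------+---------
Charger | NULL    
Phone   | Books   
Laptop  | Tools   
Desk    | Books   
Camera  | Kitchen 
Printer | Tools   


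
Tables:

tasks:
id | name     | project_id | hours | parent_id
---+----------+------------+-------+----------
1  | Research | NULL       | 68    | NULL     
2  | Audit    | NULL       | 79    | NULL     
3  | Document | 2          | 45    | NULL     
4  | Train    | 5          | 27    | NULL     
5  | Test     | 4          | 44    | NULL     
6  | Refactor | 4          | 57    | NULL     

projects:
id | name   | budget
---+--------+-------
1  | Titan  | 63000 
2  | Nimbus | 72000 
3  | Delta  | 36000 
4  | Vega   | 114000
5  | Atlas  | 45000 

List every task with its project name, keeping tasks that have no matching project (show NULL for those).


LEFT JOIN keeps every row from tasks (the left table); where project_id has no match in projects, the project columns become NULL. Walk through each task:
  - task 1 (Research): project_id=NULL, no match -> kept with NULL
  - task 2 (Audit): project_id=NULL, no match -> kept with NULL
  - task 3 (Document): project_id=2 -> matches Nimbus
  - task 4 (Train): project_id=5 -> matches Atlas
  - task 5 (Test): project_id=4 -> matches Vega
  - task 6 (Refactor): project_id=4 -> matches Vega
All 6 rows appear; 2 have NULL project.

SQL:
SELECT a.name, b.name AS project
FROM tasks a
LEFT JOIN projects b ON a.project_id = b.id

Result:
name     | project
---------+--------
Research | NULL   
Audit    | NULL   
Document | Nimbus 
Train    | Atlas  
Test     | Vega   
Refactor | Vega   


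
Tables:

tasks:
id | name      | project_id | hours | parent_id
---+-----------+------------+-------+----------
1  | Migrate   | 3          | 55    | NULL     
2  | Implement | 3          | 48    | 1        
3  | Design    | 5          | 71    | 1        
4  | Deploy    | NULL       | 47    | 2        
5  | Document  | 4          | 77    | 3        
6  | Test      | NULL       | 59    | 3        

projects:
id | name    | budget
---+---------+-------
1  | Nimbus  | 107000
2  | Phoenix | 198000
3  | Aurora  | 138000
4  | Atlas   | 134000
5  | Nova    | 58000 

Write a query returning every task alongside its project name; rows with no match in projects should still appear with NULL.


LEFT JOIN keeps every row from tasks (the left table); where project_id has no match in projects, the project columns become NULL. Walk through each task:
  - task 1 (Migrate): project_id=3 -> matches Aurora
  - task 2 (Implement): project_id=3 -> matches Aurora
  - task 3 (Design): project_id=5 -> matches Nova
  - task 4 (Deploy): project_id=NULL, no match -> kept with NULL
  - task 5 (Document): project_id=4 -> matches Atlas
  - task 6 (Test): project_id=NULL, no match -> kept with NULL
All 6 rows appear; 2 have NULL project.

SQL:
SELECT a.name, b.name AS project
FROM tasks a
LEFT JOIN projects b ON a.project_id = b.id

Result:
name      | project
----------+--------
Migrate   | Aurora 
Implement | Aurora 
Design    | Nova   
Deploy    | NULL   
Document  | Atlas  
Test      | NULL   


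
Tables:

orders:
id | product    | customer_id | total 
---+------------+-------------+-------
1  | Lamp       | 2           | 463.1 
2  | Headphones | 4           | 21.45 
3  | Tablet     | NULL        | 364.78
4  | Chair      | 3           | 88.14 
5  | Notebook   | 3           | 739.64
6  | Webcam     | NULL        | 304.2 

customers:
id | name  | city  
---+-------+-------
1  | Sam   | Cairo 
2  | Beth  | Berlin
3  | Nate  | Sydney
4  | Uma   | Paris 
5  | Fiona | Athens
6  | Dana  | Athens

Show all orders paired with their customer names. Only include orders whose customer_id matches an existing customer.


INNER JOIN keeps only orders rows whose customer_id matches an id in customers. Walk through each order:
  - order 1 (Lamp): customer_id=2 -> matches Beth
  - order 2 (Headphones): customer_id=4 -> matches Uma
  - order 3 (Tablet): customer_id=NULL, no match -> dropped
  - order 4 (Chair): customer_id=3 -> matches Nate
  - order 5 (Notebook): customer_id=3 -> matches Nate
  - order 6 (Webcam): customer_id=NULL, no match -> dropped
So 2 of 6 rows are dropped.

SQL:
SELECT a.product, b.name AS customer
FROM orders a
INNER JOIN customers b ON a.customer_id = b.id

Result:
product    | customer
-----------+---------
Lamp       | Beth    
Headphones | Uma     
Chair      | Nate    
Notebook   | Nate    


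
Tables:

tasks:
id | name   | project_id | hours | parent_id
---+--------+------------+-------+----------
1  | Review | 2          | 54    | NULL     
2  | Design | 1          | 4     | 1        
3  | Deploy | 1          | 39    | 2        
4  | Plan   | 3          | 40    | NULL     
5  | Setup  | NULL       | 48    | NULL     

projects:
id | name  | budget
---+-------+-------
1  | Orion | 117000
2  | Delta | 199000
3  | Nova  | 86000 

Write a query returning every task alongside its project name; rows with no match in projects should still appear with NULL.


LEFT JOIN keeps every row from tasks (the left table); where project_id has no match in projects, the project columns become NULL. Walk through each task:
  - task 1 (Review): project_id=2 -> matches Delta
  - task 2 (Design): project_id=1 -> matches Orion
  - task 3 (Deploy): project_id=1 -> matches Orion
  - task 4 (Plan): project_id=3 -> matches Nova
  - task 5 (Setup): project_id=NULL, no match -> kept with NULL
All 5 rows appear; 1 has NULL project.

SQL:
SELECT a.name, b.name AS project
FROM tasks a
LEFT JOIN projects b ON a.project_id = b.id

Result:
name   | project
-------+--------
Review | Delta  
Design | Orion  
Deploy | Orion  
Plan   | Nova   
Setup  | NULL   


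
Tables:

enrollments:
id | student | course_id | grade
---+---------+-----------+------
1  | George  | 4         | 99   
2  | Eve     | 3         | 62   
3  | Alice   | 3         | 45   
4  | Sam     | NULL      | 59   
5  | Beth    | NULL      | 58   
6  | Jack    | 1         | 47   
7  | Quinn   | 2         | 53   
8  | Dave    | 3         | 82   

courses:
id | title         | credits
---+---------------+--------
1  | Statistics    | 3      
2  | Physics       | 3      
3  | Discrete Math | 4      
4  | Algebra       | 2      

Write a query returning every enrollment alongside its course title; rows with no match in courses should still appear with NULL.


LEFT JOIN keeps every row from enrollments (the left table); where course_id has no match in courses, the course columns become NULL. Walk through each enrollment:
  - enrollment 1 (George): course_id=4 -> matches Algebra
  - enrollment 2 (Eve): course_id=3 -> matches Discrete Math
  - enrollment 3 (Alice): course_id=3 -> matches Discrete Math
  - enrollment 4 (Sam): course_id=NULL, no match -> kept with NULL
  - enrollment 5 (Beth): course_id=NULL, no match -> kept with NULL
  - enrollment 6 (Jack): course_id=1 -> matches Statistics
  - enrollment 7 (Quinn): course_id=2 -> matches Physics
  - enrollment 8 (Dave): course_id=3 -> matches Discrete Math
All 8 rows appear; 2 have NULL course.

SQL:
SELECT a.student, b.title AS course
FROM enrollments a
LEFT JOIN courses b ON a.course_id = b.id

Result:
student | course       
--------+--------------
George  | Algebra      
Eve     | Discrete Math
Alice   | Discrete Math
Sam     | NULL         
Beth    | NULL         
Jack    | Statistics   
Quinn   | Physics      
Dave    | Discrete Math


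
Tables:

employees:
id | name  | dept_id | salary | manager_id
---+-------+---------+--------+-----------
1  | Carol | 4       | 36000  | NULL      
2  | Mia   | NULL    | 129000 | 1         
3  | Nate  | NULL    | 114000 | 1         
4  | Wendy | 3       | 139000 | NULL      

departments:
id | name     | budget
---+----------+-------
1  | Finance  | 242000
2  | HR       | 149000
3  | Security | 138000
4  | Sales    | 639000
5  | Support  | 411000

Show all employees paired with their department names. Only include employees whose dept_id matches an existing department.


INNER JOIN keeps only employees rows whose dept_id matches an id in departments. Walk through each employee:
  - employee 1 (Carol): dept_id=4 -> matches Sales
  - employee 2 (Mia): dept_id=NULL, no match -> dropped
  - employee 3 (Nate): dept_id=NULL, no match -> dropped
  - employee 4 (Wendy): dept_id=3 -> matches Security
So 2 of 4 rows are dropped.

SQL:
SELECT a.name, b.name AS department
FROM employees a
INNER JOIN departments b ON a.dept_id = b.id

Result:
name  | department
------+-----------
Carol | Sales     
Wendy | Security  


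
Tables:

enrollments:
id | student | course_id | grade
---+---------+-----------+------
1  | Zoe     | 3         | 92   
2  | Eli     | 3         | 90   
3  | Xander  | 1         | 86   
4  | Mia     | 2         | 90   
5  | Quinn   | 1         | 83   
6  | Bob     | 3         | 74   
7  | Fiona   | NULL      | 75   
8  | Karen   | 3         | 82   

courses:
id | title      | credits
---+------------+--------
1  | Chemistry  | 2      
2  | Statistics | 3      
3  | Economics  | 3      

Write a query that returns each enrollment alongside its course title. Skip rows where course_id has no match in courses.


INNER JOIN keeps only enrollments rows whose course_id matches an id in courses. Walk through each enrollment:
  - enrollment 1 (Zoe): course_id=3 -> matches Economics
  - enrollment 2 (Eli): course_id=3 -> matches Economics
  - enrollment 3 (Xander): course_id=1 -> matches Chemistry
  - enrollment 4 (Mia): course_id=2 -> matches Statistics
  - enrollment 5 (Quinn): course_id=1 -> matches Chemistry
  - enrollment 6 (Bob): course_id=3 -> matches Economics
  - enrollment 7 (Fiona): course_id=NULL, no match -> dropped
  - enrollment 8 (Karen): course_id=3 -> matches Economics
So 1 of 8 rows is dropped.

SQL:
SELECT a.student, b.title AS course
FROM enrollments a
INNER JOIN courses b ON a.course_id = b.id

Result:
student | course    
--------+-----------
Zoe     | Economics 
Eli     | Economics 
Xander  | Chemistry 
Mia     | Statistics
Quinn   | Chemistry 
Bob     | Economics 
Karen   | Economics 


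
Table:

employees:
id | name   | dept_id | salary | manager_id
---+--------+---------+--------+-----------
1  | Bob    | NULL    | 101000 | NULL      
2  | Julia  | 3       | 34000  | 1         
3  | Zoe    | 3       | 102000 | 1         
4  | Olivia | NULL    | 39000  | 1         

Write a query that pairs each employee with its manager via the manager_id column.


This is a self-join: employees is joined to a second copy of itself, matching each row's manager_id to another row's id. Use LEFT JOIN so rows with manager_id=NULL are kept.
  - employee 1 (Bob): manager_id=NULL -> NULL
  - employee 2 (Julia): manager_id=1 -> Bob
  - employee 3 (Zoe): manager_id=1 -> Bob
  - employee 4 (Olivia): manager_id=1 -> Bob

SQL:
SELECT a.name AS item, b.name AS manager
FROM employees a
LEFT JOIN employees b ON a.manager_id = b.id

Result:
item   | manager
-------+--------
Bob    | NULL   
Julia  | Bob    
Zoe    | Bob    
Olivia | Bob    


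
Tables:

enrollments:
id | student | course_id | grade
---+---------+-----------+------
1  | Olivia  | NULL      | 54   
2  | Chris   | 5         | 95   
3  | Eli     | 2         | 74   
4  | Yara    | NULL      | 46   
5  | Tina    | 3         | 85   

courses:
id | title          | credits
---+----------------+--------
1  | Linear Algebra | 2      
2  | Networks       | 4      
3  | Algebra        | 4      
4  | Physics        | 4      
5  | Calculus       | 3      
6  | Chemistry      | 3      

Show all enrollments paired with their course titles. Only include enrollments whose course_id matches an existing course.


INNER JOIN keeps only enrollments rows whose course_id matches an id in courses. Walk through each enrollment:
  - enrollment 1 (Olivia): course_id=NULL, no match -> dropped
  - enrollment 2 (Chris): course_id=5 -> matches Calculus
  - enrollment 3 (Eli): course_id=2 -> matches Networks
  - enrollment 4 (Yara): course_id=NULL, no match -> dropped
  - enrollment 5 (Tina): course_id=3 -> matches Algebra
So 2 of 5 rows are dropped.

SQL:
SELECT a.student, b.title AS course
FROM enrollments a
INNER JOIN courses b ON a.course_id = b.id

Result:
student | course  
--------+---------
Chris   | Calculus
Eli     | Networks
Tina    | Algebra 


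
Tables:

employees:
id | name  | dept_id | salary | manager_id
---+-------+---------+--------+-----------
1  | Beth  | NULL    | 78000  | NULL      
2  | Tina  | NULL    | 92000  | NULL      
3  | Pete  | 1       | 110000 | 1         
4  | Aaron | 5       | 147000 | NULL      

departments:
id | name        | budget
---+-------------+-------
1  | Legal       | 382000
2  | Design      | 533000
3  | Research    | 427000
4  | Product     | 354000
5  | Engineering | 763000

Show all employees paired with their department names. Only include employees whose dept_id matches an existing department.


INNER JOIN keeps only employees rows whose dept_id matches an id in departments. Walk through each employee:
  - employee 1 (Beth): dept_id=NULL, no match -> dropped
  - employee 2 (Tina): dept_id=NULL, no match -> dropped
  - employee 3 (Pete): dept_id=1 -> matches Legal
  - employee 4 (Aaron): dept_id=5 -> matches Engineering
So 2 of 4 rows are dropped.

SQL:
SELECT a.name, b.name AS department
FROM employees a
INNER JOIN departments b ON a.dept_id = b.id

Result:
name  | department 
------+------------
Pete  | Legal      
Aaron | Engineering


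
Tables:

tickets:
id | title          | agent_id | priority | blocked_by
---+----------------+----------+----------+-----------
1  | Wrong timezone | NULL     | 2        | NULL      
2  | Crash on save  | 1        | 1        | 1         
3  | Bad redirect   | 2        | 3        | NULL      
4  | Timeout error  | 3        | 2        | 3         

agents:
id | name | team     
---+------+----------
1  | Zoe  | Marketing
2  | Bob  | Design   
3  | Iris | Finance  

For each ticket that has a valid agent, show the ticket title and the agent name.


INNER JOIN keeps only tickets rows whose agent_id matches an id in agents. Walk through each ticket:
  - ticket 1 (Wrong timezone): agent_id=NULL, no match -> dropped
  - ticket 2 (Crash on save): agent_id=1 -> matches Zoe
  - ticket 3 (Bad redirect): agent_id=2 -> matches Bob
  - ticket 4 (Timeout error): agent_id=3 -> matches Iris
So 1 of 4 rows is dropped.

SQL:
SELECT a.title, b.name AS agent
FROM tickets a
INNER JOIN agents b ON a.agent_id = b.id

Result:
title         | agent
--------------+------
Crash on save | Zoe  
Bad redirect  | Bob  
Timeout error | Iris 


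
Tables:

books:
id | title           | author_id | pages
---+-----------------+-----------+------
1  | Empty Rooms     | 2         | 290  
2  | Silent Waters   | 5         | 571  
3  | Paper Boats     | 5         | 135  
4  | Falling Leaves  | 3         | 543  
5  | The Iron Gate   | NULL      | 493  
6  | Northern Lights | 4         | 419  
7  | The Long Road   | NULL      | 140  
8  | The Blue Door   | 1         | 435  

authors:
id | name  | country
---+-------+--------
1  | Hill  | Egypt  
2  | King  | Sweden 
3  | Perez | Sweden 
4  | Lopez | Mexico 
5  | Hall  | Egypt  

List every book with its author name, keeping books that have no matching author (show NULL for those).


LEFT JOIN keeps every row from books (the left table); where author_id has no match in authors, the author columns become NULL. Walk through each book:
  - book 1 (Empty Rooms): author_id=2 -> matches King
  - book 2 (Silent Waters): author_id=5 -> matches Hall
  - book 3 (Paper Boats): author_id=5 -> matches Hall
  - book 4 (Falling Leaves): author_id=3 -> matches Perez
  - book 5 (The Iron Gate): author_id=NULL, no match -> kept with NULL
  - book 6 (Northern Lights): author_id=4 -> matches Lopez
  - book 7 (The Long Road): author_id=NULL, no match -> kept with NULL
  - book 8 (The Blue Door): author_id=1 -> matches Hill
All 8 rows appear; 2 have NULL author.

SQL:
SELECT a.title, b.name AS author
FROM books a
LEFT JOIN authors b ON a.author_id = b.id

Result:
title           | author
----------------+-------
Empty Rooms     | King  
Silent Waters   | Hall  
Paper Boats     | Hall  
Falling Leaves  | Perez 
The Iron Gate   | NULL  
Northern Lights | Lopez 
The Long Road   | NULL  
The Blue Door   | Hill  


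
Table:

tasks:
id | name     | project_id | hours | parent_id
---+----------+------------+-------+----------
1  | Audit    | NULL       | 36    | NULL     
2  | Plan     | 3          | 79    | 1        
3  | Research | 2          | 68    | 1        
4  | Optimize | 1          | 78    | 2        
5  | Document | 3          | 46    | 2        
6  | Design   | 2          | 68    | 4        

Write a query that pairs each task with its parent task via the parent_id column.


This is a self-join: tasks is joined to a second copy of itself, matching each row's parent_id to another row's id. Use LEFT JOIN so rows with parent_id=NULL are kept.
  - task 1 (Audit): parent_id=NULL -> NULL
  - task 2 (Plan): parent_id=1 -> Audit
  - task 3 (Research): parent_id=1 -> Audit
  - task 4 (Optimize): parent_id=2 -> Plan
  - task 5 (Document): parent_id=2 -> Plan
  - task 6 (Design): parent_id=4 -> Optimize

SQL:
SELECT a.name AS item, b.name AS parent
FROM tasks a
LEFT JOIN tasks b ON a.parent_id = b.id

Result:
item     | parent  
---------+---------
Audit    | NULL    
Plan     | Audit   
Research | Audit   
Optimize | Plan    
Document | Plan    
Design   | Optimize


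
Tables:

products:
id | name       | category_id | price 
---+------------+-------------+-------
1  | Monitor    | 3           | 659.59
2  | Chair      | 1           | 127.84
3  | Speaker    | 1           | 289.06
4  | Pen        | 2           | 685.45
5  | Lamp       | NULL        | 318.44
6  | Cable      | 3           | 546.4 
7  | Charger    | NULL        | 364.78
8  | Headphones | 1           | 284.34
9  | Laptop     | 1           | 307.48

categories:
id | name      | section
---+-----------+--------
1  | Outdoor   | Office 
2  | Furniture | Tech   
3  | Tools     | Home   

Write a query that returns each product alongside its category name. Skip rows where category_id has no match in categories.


INNER JOIN keeps only products rows whose category_id matches an id in categories. Walk through each product:
  - product 1 (Monitor): category_id=3 -> matches Tools
  - product 2 (Chair): category_id=1 -> matches Outdoor
  - product 3 (Speaker): category_id=1 -> matches Outdoor
  - product 4 (Pen): category_id=2 -> matches Furniture
  - product 5 (Lamp): category_id=NULL, no match -> dropped
  - product 6 (Cable): category_id=3 -> matches Tools
  - product 7 (Charger): category_id=NULL, no match -> dropped
  - product 8 (Headphones): category_id=1 -> matches Outdoor
  - product 9 (Laptop): category_id=1 -> matches Outdoor
So 2 of 9 rows are dropped.

SQL:
SELECT a.name, b.name AS category
FROM products a
INNER JOIN categories b ON a.category_id = b.id

Result:
name       | category 
-----------+----------
Monitor    | Tools    
Chair      | Outdoor  
Speaker    | Outdoor  
Pen        | Furniture
Cable      | Tools    
Headphones | Outdoor  
Laptop     | Outdoor  
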